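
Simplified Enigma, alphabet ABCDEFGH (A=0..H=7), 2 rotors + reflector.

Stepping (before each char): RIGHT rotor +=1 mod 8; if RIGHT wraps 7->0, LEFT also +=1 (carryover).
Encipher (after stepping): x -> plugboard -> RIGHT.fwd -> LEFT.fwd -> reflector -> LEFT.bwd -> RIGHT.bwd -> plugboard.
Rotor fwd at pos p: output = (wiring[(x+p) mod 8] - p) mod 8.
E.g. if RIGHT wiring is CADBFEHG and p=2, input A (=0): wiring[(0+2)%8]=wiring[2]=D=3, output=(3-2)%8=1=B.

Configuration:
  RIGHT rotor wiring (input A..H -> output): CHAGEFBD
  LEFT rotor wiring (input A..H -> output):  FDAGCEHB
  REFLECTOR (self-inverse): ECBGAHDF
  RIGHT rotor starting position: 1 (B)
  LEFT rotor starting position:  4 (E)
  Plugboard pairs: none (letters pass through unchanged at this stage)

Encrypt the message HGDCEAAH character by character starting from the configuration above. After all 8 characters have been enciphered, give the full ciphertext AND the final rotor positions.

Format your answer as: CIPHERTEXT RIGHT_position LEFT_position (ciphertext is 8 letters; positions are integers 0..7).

Char 1 ('H'): step: R->2, L=4; H->plug->H->R->F->L->H->refl->F->L'->D->R'->D->plug->D
Char 2 ('G'): step: R->3, L=4; G->plug->G->R->E->L->B->refl->C->L'->H->R'->F->plug->F
Char 3 ('D'): step: R->4, L=4; D->plug->D->R->H->L->C->refl->B->L'->E->R'->G->plug->G
Char 4 ('C'): step: R->5, L=4; C->plug->C->R->G->L->E->refl->A->L'->B->R'->G->plug->G
Char 5 ('E'): step: R->6, L=4; E->plug->E->R->C->L->D->refl->G->L'->A->R'->F->plug->F
Char 6 ('A'): step: R->7, L=4; A->plug->A->R->E->L->B->refl->C->L'->H->R'->E->plug->E
Char 7 ('A'): step: R->0, L->5 (L advanced); A->plug->A->R->C->L->E->refl->A->L'->D->R'->H->plug->H
Char 8 ('H'): step: R->1, L=5; H->plug->H->R->B->L->C->refl->B->L'->G->R'->A->plug->A
Final: ciphertext=DFGGFEHA, RIGHT=1, LEFT=5

Answer: DFGGFEHA 1 5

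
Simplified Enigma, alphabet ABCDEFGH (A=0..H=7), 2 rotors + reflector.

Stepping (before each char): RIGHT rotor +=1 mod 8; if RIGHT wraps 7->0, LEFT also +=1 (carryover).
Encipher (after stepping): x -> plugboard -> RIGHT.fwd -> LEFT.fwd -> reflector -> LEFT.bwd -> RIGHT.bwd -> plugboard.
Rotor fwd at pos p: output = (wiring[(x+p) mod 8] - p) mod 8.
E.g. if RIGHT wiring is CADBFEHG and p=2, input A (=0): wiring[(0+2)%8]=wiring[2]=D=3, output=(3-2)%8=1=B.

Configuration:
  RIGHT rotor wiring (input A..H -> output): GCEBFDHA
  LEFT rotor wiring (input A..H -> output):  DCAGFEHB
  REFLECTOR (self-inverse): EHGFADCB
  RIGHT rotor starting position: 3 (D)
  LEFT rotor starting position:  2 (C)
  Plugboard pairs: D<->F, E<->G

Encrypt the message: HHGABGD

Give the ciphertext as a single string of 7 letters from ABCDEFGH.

Char 1 ('H'): step: R->4, L=2; H->plug->H->R->F->L->H->refl->B->L'->G->R'->F->plug->D
Char 2 ('H'): step: R->5, L=2; H->plug->H->R->A->L->G->refl->C->L'->D->R'->C->plug->C
Char 3 ('G'): step: R->6, L=2; G->plug->E->R->G->L->B->refl->H->L'->F->R'->H->plug->H
Char 4 ('A'): step: R->7, L=2; A->plug->A->R->B->L->E->refl->A->L'->H->R'->B->plug->B
Char 5 ('B'): step: R->0, L->3 (L advanced); B->plug->B->R->C->L->B->refl->H->L'->G->R'->A->plug->A
Char 6 ('G'): step: R->1, L=3; G->plug->E->R->C->L->B->refl->H->L'->G->R'->F->plug->D
Char 7 ('D'): step: R->2, L=3; D->plug->F->R->G->L->H->refl->B->L'->C->R'->A->plug->A

Answer: DCHBADA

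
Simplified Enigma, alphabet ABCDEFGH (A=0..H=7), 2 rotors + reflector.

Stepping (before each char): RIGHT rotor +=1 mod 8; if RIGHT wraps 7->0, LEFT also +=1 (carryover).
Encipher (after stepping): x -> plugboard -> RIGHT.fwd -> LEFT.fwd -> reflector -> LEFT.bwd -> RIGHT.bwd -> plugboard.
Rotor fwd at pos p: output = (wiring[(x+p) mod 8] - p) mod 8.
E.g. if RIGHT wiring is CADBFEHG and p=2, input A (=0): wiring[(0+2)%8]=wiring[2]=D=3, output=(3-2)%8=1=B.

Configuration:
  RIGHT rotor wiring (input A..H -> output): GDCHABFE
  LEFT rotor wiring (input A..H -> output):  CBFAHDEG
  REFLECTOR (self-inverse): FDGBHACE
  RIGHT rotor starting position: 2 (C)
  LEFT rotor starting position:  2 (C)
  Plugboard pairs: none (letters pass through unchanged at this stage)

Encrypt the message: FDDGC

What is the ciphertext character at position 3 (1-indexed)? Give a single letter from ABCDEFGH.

Char 1 ('F'): step: R->3, L=2; F->plug->F->R->D->L->B->refl->D->L'->A->R'->G->plug->G
Char 2 ('D'): step: R->4, L=2; D->plug->D->R->A->L->D->refl->B->L'->D->R'->H->plug->H
Char 3 ('D'): step: R->5, L=2; D->plug->D->R->B->L->G->refl->C->L'->E->R'->A->plug->A

A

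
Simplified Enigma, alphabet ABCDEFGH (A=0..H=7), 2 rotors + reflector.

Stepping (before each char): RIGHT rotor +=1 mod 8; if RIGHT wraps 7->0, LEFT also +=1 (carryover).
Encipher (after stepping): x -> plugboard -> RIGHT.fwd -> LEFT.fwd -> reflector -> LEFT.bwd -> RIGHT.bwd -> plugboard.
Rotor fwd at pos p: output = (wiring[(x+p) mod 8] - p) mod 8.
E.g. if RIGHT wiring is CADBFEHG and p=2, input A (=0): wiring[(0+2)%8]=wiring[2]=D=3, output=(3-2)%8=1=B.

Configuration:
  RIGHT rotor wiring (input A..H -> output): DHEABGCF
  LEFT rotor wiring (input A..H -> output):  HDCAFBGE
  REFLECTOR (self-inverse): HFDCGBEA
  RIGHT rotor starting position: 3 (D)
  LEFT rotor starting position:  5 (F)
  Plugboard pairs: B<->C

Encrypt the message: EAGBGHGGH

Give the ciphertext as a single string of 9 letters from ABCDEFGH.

Answer: CCECACDHD

Derivation:
Char 1 ('E'): step: R->4, L=5; E->plug->E->R->H->L->A->refl->H->L'->C->R'->B->plug->C
Char 2 ('A'): step: R->5, L=5; A->plug->A->R->B->L->B->refl->F->L'->F->R'->B->plug->C
Char 3 ('G'): step: R->6, L=5; G->plug->G->R->D->L->C->refl->D->L'->G->R'->E->plug->E
Char 4 ('B'): step: R->7, L=5; B->plug->C->R->A->L->E->refl->G->L'->E->R'->B->plug->C
Char 5 ('G'): step: R->0, L->6 (L advanced); G->plug->G->R->C->L->B->refl->F->L'->D->R'->A->plug->A
Char 6 ('H'): step: R->1, L=6; H->plug->H->R->C->L->B->refl->F->L'->D->R'->B->plug->C
Char 7 ('G'): step: R->2, L=6; G->plug->G->R->B->L->G->refl->E->L'->E->R'->D->plug->D
Char 8 ('G'): step: R->3, L=6; G->plug->G->R->E->L->E->refl->G->L'->B->R'->H->plug->H
Char 9 ('H'): step: R->4, L=6; H->plug->H->R->E->L->E->refl->G->L'->B->R'->D->plug->D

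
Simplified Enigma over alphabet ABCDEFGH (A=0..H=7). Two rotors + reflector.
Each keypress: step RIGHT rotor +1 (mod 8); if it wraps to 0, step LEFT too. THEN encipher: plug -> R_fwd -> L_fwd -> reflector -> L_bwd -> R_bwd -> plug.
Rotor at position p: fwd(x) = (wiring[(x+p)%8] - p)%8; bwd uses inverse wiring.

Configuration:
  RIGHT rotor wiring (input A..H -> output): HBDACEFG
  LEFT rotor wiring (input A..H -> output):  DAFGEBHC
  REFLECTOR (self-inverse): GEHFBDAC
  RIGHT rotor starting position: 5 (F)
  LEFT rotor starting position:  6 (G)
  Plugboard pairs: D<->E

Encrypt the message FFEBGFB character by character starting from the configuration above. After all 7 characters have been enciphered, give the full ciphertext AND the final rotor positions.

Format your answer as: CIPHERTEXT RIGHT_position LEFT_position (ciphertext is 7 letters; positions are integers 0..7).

Char 1 ('F'): step: R->6, L=6; F->plug->F->R->C->L->F->refl->D->L'->H->R'->A->plug->A
Char 2 ('F'): step: R->7, L=6; F->plug->F->R->D->L->C->refl->H->L'->E->R'->D->plug->E
Char 3 ('E'): step: R->0, L->7 (L advanced); E->plug->D->R->A->L->D->refl->F->L'->F->R'->G->plug->G
Char 4 ('B'): step: R->1, L=7; B->plug->B->R->C->L->B->refl->E->L'->B->R'->D->plug->E
Char 5 ('G'): step: R->2, L=7; G->plug->G->R->F->L->F->refl->D->L'->A->R'->C->plug->C
Char 6 ('F'): step: R->3, L=7; F->plug->F->R->E->L->H->refl->C->L'->G->R'->G->plug->G
Char 7 ('B'): step: R->4, L=7; B->plug->B->R->A->L->D->refl->F->L'->F->R'->F->plug->F
Final: ciphertext=AEGECGF, RIGHT=4, LEFT=7

Answer: AEGECGF 4 7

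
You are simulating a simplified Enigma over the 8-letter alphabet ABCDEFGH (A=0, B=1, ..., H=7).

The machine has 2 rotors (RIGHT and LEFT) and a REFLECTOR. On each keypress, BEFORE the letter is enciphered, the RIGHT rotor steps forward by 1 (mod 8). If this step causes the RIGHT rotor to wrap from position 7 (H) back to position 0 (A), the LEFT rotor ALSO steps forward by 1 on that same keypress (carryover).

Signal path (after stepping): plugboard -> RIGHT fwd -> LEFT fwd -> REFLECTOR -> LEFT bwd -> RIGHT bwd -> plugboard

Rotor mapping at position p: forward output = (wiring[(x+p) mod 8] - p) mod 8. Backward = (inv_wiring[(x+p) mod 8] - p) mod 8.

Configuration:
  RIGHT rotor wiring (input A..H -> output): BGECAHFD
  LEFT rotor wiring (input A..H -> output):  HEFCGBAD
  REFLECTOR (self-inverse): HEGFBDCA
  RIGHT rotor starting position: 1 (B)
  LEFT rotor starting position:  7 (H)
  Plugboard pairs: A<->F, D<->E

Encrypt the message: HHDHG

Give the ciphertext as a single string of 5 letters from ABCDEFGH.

Char 1 ('H'): step: R->2, L=7; H->plug->H->R->E->L->D->refl->F->L'->C->R'->A->plug->F
Char 2 ('H'): step: R->3, L=7; H->plug->H->R->B->L->A->refl->H->L'->F->R'->B->plug->B
Char 3 ('D'): step: R->4, L=7; D->plug->E->R->F->L->H->refl->A->L'->B->R'->C->plug->C
Char 4 ('H'): step: R->5, L=7; H->plug->H->R->D->L->G->refl->C->L'->G->R'->C->plug->C
Char 5 ('G'): step: R->6, L=7; G->plug->G->R->C->L->F->refl->D->L'->E->R'->F->plug->A

Answer: FBCCA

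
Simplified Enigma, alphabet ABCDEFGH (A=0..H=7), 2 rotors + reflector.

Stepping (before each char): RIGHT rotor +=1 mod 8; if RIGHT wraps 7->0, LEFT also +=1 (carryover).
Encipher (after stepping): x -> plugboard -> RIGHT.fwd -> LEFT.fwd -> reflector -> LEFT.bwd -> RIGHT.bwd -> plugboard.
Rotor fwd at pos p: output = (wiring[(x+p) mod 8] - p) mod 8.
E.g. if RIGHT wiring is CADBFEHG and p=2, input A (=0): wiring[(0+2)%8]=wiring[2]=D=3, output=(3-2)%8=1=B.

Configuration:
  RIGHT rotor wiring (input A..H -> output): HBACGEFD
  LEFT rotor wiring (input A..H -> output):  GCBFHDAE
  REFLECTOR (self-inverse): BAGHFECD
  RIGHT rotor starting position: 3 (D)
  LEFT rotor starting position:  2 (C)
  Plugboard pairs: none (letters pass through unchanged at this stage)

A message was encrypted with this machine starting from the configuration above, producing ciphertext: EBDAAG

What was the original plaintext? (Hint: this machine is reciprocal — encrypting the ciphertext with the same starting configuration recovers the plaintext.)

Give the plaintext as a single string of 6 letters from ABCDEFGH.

Answer: DHAGCF

Derivation:
Char 1 ('E'): step: R->4, L=2; E->plug->E->R->D->L->B->refl->A->L'->H->R'->D->plug->D
Char 2 ('B'): step: R->5, L=2; B->plug->B->R->A->L->H->refl->D->L'->B->R'->H->plug->H
Char 3 ('D'): step: R->6, L=2; D->plug->D->R->D->L->B->refl->A->L'->H->R'->A->plug->A
Char 4 ('A'): step: R->7, L=2; A->plug->A->R->E->L->G->refl->C->L'->F->R'->G->plug->G
Char 5 ('A'): step: R->0, L->3 (L advanced); A->plug->A->R->H->L->G->refl->C->L'->A->R'->C->plug->C
Char 6 ('G'): step: R->1, L=3; G->plug->G->R->C->L->A->refl->B->L'->E->R'->F->plug->F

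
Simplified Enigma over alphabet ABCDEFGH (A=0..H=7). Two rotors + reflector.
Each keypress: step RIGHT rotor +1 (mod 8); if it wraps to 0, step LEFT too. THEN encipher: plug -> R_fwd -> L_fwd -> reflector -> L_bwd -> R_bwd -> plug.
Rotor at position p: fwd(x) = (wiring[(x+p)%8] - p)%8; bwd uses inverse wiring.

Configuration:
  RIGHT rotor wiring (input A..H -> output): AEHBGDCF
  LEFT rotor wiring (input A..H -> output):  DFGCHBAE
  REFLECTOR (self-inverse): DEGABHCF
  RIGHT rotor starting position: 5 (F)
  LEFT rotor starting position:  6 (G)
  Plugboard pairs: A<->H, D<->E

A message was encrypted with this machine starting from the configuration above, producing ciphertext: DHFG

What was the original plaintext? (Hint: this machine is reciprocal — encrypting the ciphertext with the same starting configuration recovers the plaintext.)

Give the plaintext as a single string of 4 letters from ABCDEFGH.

Answer: GCHE

Derivation:
Char 1 ('D'): step: R->6, L=6; D->plug->E->R->B->L->G->refl->C->L'->A->R'->G->plug->G
Char 2 ('H'): step: R->7, L=6; H->plug->A->R->G->L->B->refl->E->L'->F->R'->C->plug->C
Char 3 ('F'): step: R->0, L->7 (L advanced); F->plug->F->R->D->L->H->refl->F->L'->A->R'->A->plug->H
Char 4 ('G'): step: R->1, L=7; G->plug->G->R->E->L->D->refl->A->L'->F->R'->D->plug->E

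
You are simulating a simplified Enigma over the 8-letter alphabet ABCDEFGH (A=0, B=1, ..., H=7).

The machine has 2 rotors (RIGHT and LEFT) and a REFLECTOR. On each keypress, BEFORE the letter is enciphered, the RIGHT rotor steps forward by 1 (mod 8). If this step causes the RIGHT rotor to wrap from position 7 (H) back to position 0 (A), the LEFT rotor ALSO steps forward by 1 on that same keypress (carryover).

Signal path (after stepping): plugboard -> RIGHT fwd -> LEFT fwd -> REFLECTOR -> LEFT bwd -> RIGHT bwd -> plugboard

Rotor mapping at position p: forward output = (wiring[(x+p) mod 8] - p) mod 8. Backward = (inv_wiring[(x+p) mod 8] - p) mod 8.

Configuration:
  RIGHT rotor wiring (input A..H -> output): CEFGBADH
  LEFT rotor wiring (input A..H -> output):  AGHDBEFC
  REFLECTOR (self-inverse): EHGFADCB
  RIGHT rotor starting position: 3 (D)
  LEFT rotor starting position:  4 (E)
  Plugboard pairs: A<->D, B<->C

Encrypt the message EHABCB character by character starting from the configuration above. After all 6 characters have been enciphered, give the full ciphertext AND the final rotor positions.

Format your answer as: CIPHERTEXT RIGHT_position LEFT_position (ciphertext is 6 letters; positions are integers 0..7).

Answer: FGFCFG 1 5

Derivation:
Char 1 ('E'): step: R->4, L=4; E->plug->E->R->G->L->D->refl->F->L'->A->R'->F->plug->F
Char 2 ('H'): step: R->5, L=4; H->plug->H->R->E->L->E->refl->A->L'->B->R'->G->plug->G
Char 3 ('A'): step: R->6, L=4; A->plug->D->R->G->L->D->refl->F->L'->A->R'->F->plug->F
Char 4 ('B'): step: R->7, L=4; B->plug->C->R->F->L->C->refl->G->L'->D->R'->B->plug->C
Char 5 ('C'): step: R->0, L->5 (L advanced); C->plug->B->R->E->L->B->refl->H->L'->A->R'->F->plug->F
Char 6 ('B'): step: R->1, L=5; B->plug->C->R->F->L->C->refl->G->L'->G->R'->G->plug->G
Final: ciphertext=FGFCFG, RIGHT=1, LEFT=5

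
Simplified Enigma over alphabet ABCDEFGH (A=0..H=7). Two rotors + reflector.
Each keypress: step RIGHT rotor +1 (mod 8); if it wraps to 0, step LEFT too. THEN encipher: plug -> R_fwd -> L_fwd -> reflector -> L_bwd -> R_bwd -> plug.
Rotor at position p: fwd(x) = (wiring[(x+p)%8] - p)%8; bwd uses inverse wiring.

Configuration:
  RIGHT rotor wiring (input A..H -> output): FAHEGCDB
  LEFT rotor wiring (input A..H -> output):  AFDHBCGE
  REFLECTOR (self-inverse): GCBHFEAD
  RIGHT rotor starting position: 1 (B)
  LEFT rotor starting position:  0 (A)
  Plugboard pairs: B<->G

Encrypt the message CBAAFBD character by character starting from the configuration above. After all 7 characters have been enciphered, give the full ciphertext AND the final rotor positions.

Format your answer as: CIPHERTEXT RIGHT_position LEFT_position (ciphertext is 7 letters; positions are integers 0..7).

Answer: AHBCBAH 0 1

Derivation:
Char 1 ('C'): step: R->2, L=0; C->plug->C->R->E->L->B->refl->C->L'->F->R'->A->plug->A
Char 2 ('B'): step: R->3, L=0; B->plug->G->R->F->L->C->refl->B->L'->E->R'->H->plug->H
Char 3 ('A'): step: R->4, L=0; A->plug->A->R->C->L->D->refl->H->L'->D->R'->G->plug->B
Char 4 ('A'): step: R->5, L=0; A->plug->A->R->F->L->C->refl->B->L'->E->R'->C->plug->C
Char 5 ('F'): step: R->6, L=0; F->plug->F->R->G->L->G->refl->A->L'->A->R'->G->plug->B
Char 6 ('B'): step: R->7, L=0; B->plug->G->R->D->L->H->refl->D->L'->C->R'->A->plug->A
Char 7 ('D'): step: R->0, L->1 (L advanced); D->plug->D->R->E->L->B->refl->C->L'->B->R'->H->plug->H
Final: ciphertext=AHBCBAH, RIGHT=0, LEFT=1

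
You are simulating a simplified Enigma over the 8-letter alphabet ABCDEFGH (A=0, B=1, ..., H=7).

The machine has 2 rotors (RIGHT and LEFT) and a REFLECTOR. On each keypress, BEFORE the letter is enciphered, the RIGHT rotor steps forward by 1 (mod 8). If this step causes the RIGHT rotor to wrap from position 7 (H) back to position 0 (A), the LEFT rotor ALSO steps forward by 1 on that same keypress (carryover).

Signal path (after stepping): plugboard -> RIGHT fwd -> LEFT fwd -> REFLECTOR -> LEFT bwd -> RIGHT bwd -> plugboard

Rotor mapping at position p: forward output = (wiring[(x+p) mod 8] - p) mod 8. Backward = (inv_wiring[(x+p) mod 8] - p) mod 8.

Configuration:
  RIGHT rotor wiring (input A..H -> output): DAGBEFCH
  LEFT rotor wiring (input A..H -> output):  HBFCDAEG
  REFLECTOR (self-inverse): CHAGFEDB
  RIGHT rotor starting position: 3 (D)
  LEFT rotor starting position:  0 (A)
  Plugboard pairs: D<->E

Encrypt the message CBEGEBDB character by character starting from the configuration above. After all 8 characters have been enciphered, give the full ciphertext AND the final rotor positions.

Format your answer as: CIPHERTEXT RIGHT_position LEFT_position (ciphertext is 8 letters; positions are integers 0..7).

Answer: GDGDCAEA 3 1

Derivation:
Char 1 ('C'): step: R->4, L=0; C->plug->C->R->G->L->E->refl->F->L'->C->R'->G->plug->G
Char 2 ('B'): step: R->5, L=0; B->plug->B->R->F->L->A->refl->C->L'->D->R'->E->plug->D
Char 3 ('E'): step: R->6, L=0; E->plug->D->R->C->L->F->refl->E->L'->G->R'->G->plug->G
Char 4 ('G'): step: R->7, L=0; G->plug->G->R->G->L->E->refl->F->L'->C->R'->E->plug->D
Char 5 ('E'): step: R->0, L->1 (L advanced); E->plug->D->R->B->L->E->refl->F->L'->G->R'->C->plug->C
Char 6 ('B'): step: R->1, L=1; B->plug->B->R->F->L->D->refl->G->L'->H->R'->A->plug->A
Char 7 ('D'): step: R->2, L=1; D->plug->E->R->A->L->A->refl->C->L'->D->R'->D->plug->E
Char 8 ('B'): step: R->3, L=1; B->plug->B->R->B->L->E->refl->F->L'->G->R'->A->plug->A
Final: ciphertext=GDGDCAEA, RIGHT=3, LEFT=1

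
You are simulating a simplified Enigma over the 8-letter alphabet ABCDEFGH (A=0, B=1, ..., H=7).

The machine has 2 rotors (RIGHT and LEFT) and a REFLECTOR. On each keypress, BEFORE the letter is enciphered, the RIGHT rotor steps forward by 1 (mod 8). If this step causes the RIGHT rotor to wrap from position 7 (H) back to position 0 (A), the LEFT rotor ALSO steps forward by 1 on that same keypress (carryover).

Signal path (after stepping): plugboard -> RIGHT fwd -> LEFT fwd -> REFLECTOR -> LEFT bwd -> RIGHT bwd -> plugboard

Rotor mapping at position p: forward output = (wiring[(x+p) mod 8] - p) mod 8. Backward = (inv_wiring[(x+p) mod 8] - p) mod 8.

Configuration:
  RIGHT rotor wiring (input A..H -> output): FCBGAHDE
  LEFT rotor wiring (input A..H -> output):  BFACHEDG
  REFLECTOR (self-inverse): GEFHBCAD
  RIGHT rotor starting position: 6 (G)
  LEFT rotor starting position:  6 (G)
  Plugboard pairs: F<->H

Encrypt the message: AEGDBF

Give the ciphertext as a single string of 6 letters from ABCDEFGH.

Answer: BFDHHG

Derivation:
Char 1 ('A'): step: R->7, L=6; A->plug->A->R->F->L->E->refl->B->L'->G->R'->B->plug->B
Char 2 ('E'): step: R->0, L->7 (L advanced); E->plug->E->R->A->L->H->refl->D->L'->E->R'->H->plug->F
Char 3 ('G'): step: R->1, L=7; G->plug->G->R->D->L->B->refl->E->L'->H->R'->D->plug->D
Char 4 ('D'): step: R->2, L=7; D->plug->D->R->F->L->A->refl->G->L'->C->R'->F->plug->H
Char 5 ('B'): step: R->3, L=7; B->plug->B->R->F->L->A->refl->G->L'->C->R'->F->plug->H
Char 6 ('F'): step: R->4, L=7; F->plug->H->R->C->L->G->refl->A->L'->F->R'->G->plug->G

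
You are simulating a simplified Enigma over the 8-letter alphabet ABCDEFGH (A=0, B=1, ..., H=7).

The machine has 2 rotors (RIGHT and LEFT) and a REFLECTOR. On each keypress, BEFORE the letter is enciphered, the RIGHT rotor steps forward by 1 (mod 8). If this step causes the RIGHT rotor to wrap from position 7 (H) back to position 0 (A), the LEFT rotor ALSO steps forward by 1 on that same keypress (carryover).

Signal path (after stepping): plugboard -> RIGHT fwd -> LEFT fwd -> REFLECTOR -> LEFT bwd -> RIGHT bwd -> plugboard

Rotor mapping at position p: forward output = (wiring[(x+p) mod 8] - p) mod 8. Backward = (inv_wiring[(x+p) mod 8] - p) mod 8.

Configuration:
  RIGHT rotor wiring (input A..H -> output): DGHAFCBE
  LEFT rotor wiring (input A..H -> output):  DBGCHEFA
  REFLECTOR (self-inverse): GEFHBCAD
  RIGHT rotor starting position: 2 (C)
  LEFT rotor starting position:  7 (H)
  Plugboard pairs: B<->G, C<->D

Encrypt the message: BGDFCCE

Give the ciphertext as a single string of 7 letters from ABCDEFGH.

Char 1 ('B'): step: R->3, L=7; B->plug->G->R->D->L->H->refl->D->L'->E->R'->H->plug->H
Char 2 ('G'): step: R->4, L=7; G->plug->B->R->G->L->F->refl->C->L'->C->R'->F->plug->F
Char 3 ('D'): step: R->5, L=7; D->plug->C->R->H->L->G->refl->A->L'->F->R'->A->plug->A
Char 4 ('F'): step: R->6, L=7; F->plug->F->R->C->L->C->refl->F->L'->G->R'->B->plug->G
Char 5 ('C'): step: R->7, L=7; C->plug->D->R->A->L->B->refl->E->L'->B->R'->E->plug->E
Char 6 ('C'): step: R->0, L->0 (L advanced); C->plug->D->R->A->L->D->refl->H->L'->E->R'->H->plug->H
Char 7 ('E'): step: R->1, L=0; E->plug->E->R->B->L->B->refl->E->L'->F->R'->A->plug->A

Answer: HFAGEHA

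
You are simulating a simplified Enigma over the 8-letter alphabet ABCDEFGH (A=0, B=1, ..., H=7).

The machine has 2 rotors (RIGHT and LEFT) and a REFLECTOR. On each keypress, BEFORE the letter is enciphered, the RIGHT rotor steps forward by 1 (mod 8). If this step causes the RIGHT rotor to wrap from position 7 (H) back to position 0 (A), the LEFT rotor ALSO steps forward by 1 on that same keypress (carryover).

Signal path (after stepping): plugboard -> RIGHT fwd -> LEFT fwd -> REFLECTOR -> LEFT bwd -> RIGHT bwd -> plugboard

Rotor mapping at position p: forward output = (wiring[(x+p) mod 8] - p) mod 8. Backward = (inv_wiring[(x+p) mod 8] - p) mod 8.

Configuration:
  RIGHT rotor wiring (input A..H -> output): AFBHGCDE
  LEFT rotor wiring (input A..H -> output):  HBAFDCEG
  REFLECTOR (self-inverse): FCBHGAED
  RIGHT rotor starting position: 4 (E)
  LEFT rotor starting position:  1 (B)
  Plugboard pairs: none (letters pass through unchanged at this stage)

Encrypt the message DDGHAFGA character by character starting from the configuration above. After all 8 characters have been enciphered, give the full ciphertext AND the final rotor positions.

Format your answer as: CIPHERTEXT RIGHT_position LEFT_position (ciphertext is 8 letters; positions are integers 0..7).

Char 1 ('D'): step: R->5, L=1; D->plug->D->R->D->L->C->refl->B->L'->E->R'->F->plug->F
Char 2 ('D'): step: R->6, L=1; D->plug->D->R->H->L->G->refl->E->L'->C->R'->C->plug->C
Char 3 ('G'): step: R->7, L=1; G->plug->G->R->D->L->C->refl->B->L'->E->R'->H->plug->H
Char 4 ('H'): step: R->0, L->2 (L advanced); H->plug->H->R->E->L->C->refl->B->L'->C->R'->F->plug->F
Char 5 ('A'): step: R->1, L=2; A->plug->A->R->E->L->C->refl->B->L'->C->R'->F->plug->F
Char 6 ('F'): step: R->2, L=2; F->plug->F->R->C->L->B->refl->C->L'->E->R'->C->plug->C
Char 7 ('G'): step: R->3, L=2; G->plug->G->R->C->L->B->refl->C->L'->E->R'->A->plug->A
Char 8 ('A'): step: R->4, L=2; A->plug->A->R->C->L->B->refl->C->L'->E->R'->E->plug->E
Final: ciphertext=FCHFFCAE, RIGHT=4, LEFT=2

Answer: FCHFFCAE 4 2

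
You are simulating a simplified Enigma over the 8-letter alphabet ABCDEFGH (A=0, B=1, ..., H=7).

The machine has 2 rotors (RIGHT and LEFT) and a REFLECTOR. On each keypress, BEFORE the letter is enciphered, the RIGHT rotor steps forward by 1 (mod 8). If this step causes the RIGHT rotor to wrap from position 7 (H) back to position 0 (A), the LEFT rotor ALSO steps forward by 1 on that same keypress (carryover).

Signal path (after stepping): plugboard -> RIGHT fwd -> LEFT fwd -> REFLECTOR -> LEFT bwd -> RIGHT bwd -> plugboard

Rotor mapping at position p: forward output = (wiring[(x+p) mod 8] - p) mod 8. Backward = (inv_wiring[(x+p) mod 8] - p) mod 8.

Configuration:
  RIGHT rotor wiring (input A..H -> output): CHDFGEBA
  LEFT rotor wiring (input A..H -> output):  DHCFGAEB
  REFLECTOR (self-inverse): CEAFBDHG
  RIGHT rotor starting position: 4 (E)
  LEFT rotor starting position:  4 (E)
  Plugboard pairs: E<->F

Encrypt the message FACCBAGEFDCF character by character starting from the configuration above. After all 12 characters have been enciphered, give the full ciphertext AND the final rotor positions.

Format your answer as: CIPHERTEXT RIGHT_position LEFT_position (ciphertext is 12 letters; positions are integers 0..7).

Char 1 ('F'): step: R->5, L=4; F->plug->E->R->C->L->A->refl->C->L'->A->R'->G->plug->G
Char 2 ('A'): step: R->6, L=4; A->plug->A->R->D->L->F->refl->D->L'->F->R'->E->plug->F
Char 3 ('C'): step: R->7, L=4; C->plug->C->R->A->L->C->refl->A->L'->C->R'->H->plug->H
Char 4 ('C'): step: R->0, L->5 (L advanced); C->plug->C->R->D->L->G->refl->H->L'->B->R'->G->plug->G
Char 5 ('B'): step: R->1, L=5; B->plug->B->R->C->L->E->refl->B->L'->H->R'->G->plug->G
Char 6 ('A'): step: R->2, L=5; A->plug->A->R->B->L->H->refl->G->L'->D->R'->B->plug->B
Char 7 ('G'): step: R->3, L=5; G->plug->G->R->E->L->C->refl->A->L'->G->R'->D->plug->D
Char 8 ('E'): step: R->4, L=5; E->plug->F->R->D->L->G->refl->H->L'->B->R'->H->plug->H
Char 9 ('F'): step: R->5, L=5; F->plug->E->R->C->L->E->refl->B->L'->H->R'->A->plug->A
Char 10 ('D'): step: R->6, L=5; D->plug->D->R->B->L->H->refl->G->L'->D->R'->A->plug->A
Char 11 ('C'): step: R->7, L=5; C->plug->C->R->A->L->D->refl->F->L'->F->R'->G->plug->G
Char 12 ('F'): step: R->0, L->6 (L advanced); F->plug->E->R->G->L->A->refl->C->L'->H->R'->B->plug->B
Final: ciphertext=GFHGGBDHAAGB, RIGHT=0, LEFT=6

Answer: GFHGGBDHAAGB 0 6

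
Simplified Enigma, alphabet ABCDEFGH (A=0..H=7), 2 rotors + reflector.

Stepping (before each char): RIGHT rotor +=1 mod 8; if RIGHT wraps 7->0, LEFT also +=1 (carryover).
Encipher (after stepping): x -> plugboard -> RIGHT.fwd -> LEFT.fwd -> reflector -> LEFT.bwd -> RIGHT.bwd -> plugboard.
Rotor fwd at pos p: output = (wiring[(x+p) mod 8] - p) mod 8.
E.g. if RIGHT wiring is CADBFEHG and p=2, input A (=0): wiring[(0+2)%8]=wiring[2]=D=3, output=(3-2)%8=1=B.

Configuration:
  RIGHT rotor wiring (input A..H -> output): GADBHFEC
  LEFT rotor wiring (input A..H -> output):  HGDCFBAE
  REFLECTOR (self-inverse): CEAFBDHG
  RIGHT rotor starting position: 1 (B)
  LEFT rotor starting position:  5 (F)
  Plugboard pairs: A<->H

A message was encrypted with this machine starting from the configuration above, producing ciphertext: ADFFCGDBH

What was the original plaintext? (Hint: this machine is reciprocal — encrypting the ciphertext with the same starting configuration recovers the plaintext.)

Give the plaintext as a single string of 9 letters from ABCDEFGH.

Char 1 ('A'): step: R->2, L=5; A->plug->H->R->G->L->F->refl->D->L'->B->R'->A->plug->H
Char 2 ('D'): step: R->3, L=5; D->plug->D->R->B->L->D->refl->F->L'->G->R'->A->plug->H
Char 3 ('F'): step: R->4, L=5; F->plug->F->R->E->L->B->refl->E->L'->A->R'->C->plug->C
Char 4 ('F'): step: R->5, L=5; F->plug->F->R->G->L->F->refl->D->L'->B->R'->D->plug->D
Char 5 ('C'): step: R->6, L=5; C->plug->C->R->A->L->E->refl->B->L'->E->R'->B->plug->B
Char 6 ('G'): step: R->7, L=5; G->plug->G->R->G->L->F->refl->D->L'->B->R'->C->plug->C
Char 7 ('D'): step: R->0, L->6 (L advanced); D->plug->D->R->B->L->G->refl->H->L'->G->R'->A->plug->H
Char 8 ('B'): step: R->1, L=6; B->plug->B->R->C->L->B->refl->E->L'->F->R'->H->plug->A
Char 9 ('H'): step: R->2, L=6; H->plug->A->R->B->L->G->refl->H->L'->G->R'->H->plug->A

Answer: HHCDBCHAA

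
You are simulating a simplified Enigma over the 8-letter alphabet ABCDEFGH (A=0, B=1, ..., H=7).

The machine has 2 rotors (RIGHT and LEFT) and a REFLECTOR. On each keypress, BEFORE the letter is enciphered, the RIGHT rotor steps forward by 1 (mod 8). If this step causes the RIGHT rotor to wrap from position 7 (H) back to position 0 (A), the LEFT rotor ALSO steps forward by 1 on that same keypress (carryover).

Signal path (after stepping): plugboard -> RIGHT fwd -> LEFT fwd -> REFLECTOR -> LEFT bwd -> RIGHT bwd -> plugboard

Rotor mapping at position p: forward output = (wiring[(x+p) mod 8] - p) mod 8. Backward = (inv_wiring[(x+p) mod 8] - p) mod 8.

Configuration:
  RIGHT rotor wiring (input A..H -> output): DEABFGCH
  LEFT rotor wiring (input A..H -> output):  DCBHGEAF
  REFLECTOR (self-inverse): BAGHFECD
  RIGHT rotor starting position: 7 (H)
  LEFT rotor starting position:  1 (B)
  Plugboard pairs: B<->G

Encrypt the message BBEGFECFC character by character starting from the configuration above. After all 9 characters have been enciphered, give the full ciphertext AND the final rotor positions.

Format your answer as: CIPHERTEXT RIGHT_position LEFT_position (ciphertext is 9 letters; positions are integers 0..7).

Char 1 ('B'): step: R->0, L->2 (L advanced); B->plug->G->R->C->L->E->refl->F->L'->B->R'->D->plug->D
Char 2 ('B'): step: R->1, L=2; B->plug->G->R->G->L->B->refl->A->L'->H->R'->B->plug->G
Char 3 ('E'): step: R->2, L=2; E->plug->E->R->A->L->H->refl->D->L'->F->R'->F->plug->F
Char 4 ('G'): step: R->3, L=2; G->plug->B->R->C->L->E->refl->F->L'->B->R'->G->plug->B
Char 5 ('F'): step: R->4, L=2; F->plug->F->R->A->L->H->refl->D->L'->F->R'->H->plug->H
Char 6 ('E'): step: R->5, L=2; E->plug->E->R->H->L->A->refl->B->L'->G->R'->D->plug->D
Char 7 ('C'): step: R->6, L=2; C->plug->C->R->F->L->D->refl->H->L'->A->R'->H->plug->H
Char 8 ('F'): step: R->7, L=2; F->plug->F->R->G->L->B->refl->A->L'->H->R'->G->plug->B
Char 9 ('C'): step: R->0, L->3 (L advanced); C->plug->C->R->A->L->E->refl->F->L'->D->R'->A->plug->A
Final: ciphertext=DGFBHDHBA, RIGHT=0, LEFT=3

Answer: DGFBHDHBA 0 3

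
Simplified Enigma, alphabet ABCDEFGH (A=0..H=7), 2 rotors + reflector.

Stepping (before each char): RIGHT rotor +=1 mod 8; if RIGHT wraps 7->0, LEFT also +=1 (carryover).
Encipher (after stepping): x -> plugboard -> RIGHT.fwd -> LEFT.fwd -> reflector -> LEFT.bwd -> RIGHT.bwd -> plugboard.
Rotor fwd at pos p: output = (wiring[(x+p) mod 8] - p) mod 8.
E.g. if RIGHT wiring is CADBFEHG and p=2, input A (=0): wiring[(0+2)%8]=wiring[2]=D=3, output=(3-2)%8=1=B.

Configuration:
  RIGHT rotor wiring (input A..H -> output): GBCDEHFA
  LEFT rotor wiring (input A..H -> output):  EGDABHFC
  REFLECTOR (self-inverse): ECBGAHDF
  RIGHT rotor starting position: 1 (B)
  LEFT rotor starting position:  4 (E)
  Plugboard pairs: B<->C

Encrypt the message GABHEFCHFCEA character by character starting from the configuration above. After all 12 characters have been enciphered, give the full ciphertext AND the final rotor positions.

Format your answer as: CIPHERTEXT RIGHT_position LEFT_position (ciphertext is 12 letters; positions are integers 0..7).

Answer: HGCEABFEDHCB 5 5

Derivation:
Char 1 ('G'): step: R->2, L=4; G->plug->G->R->E->L->A->refl->E->L'->H->R'->H->plug->H
Char 2 ('A'): step: R->3, L=4; A->plug->A->R->A->L->F->refl->H->L'->G->R'->G->plug->G
Char 3 ('B'): step: R->4, L=4; B->plug->C->R->B->L->D->refl->G->L'->D->R'->B->plug->C
Char 4 ('H'): step: R->5, L=4; H->plug->H->R->H->L->E->refl->A->L'->E->R'->E->plug->E
Char 5 ('E'): step: R->6, L=4; E->plug->E->R->E->L->A->refl->E->L'->H->R'->A->plug->A
Char 6 ('F'): step: R->7, L=4; F->plug->F->R->F->L->C->refl->B->L'->C->R'->C->plug->B
Char 7 ('C'): step: R->0, L->5 (L advanced); C->plug->B->R->B->L->A->refl->E->L'->H->R'->F->plug->F
Char 8 ('H'): step: R->1, L=5; H->plug->H->R->F->L->G->refl->D->L'->G->R'->E->plug->E
Char 9 ('F'): step: R->2, L=5; F->plug->F->R->G->L->D->refl->G->L'->F->R'->D->plug->D
Char 10 ('C'): step: R->3, L=5; C->plug->B->R->B->L->A->refl->E->L'->H->R'->H->plug->H
Char 11 ('E'): step: R->4, L=5; E->plug->E->R->C->L->F->refl->H->L'->D->R'->B->plug->C
Char 12 ('A'): step: R->5, L=5; A->plug->A->R->C->L->F->refl->H->L'->D->R'->C->plug->B
Final: ciphertext=HGCEABFEDHCB, RIGHT=5, LEFT=5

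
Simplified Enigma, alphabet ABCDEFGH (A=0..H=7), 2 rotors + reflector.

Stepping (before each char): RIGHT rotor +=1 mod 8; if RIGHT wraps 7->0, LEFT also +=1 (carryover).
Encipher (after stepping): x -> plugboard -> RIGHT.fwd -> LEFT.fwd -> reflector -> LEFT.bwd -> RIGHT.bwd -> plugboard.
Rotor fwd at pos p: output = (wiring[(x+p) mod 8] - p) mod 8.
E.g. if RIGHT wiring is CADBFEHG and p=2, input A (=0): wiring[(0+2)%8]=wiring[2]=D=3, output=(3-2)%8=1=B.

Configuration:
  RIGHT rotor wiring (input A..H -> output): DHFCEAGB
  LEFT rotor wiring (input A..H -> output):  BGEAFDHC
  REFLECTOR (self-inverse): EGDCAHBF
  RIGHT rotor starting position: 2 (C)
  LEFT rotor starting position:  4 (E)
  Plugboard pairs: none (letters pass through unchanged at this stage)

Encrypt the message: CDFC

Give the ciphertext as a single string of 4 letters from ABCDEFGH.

Answer: HCAH

Derivation:
Char 1 ('C'): step: R->3, L=4; C->plug->C->R->F->L->C->refl->D->L'->C->R'->H->plug->H
Char 2 ('D'): step: R->4, L=4; D->plug->D->R->F->L->C->refl->D->L'->C->R'->C->plug->C
Char 3 ('F'): step: R->5, L=4; F->plug->F->R->A->L->B->refl->G->L'->D->R'->A->plug->A
Char 4 ('C'): step: R->6, L=4; C->plug->C->R->F->L->C->refl->D->L'->C->R'->H->plug->H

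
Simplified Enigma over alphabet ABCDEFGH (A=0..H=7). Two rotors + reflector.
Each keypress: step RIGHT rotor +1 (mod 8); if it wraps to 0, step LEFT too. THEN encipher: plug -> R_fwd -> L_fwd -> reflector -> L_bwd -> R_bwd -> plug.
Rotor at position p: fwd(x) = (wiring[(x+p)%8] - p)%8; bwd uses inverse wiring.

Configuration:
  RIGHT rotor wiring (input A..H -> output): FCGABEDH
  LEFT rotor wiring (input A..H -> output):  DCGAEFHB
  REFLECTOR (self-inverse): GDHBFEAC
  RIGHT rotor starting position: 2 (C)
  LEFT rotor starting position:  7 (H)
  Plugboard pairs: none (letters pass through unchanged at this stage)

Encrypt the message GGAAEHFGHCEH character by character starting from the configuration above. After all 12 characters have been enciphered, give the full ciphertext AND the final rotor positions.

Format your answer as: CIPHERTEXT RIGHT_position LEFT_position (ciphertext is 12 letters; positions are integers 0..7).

Char 1 ('G'): step: R->3, L=7; G->plug->G->R->H->L->A->refl->G->L'->G->R'->B->plug->B
Char 2 ('G'): step: R->4, L=7; G->plug->G->R->C->L->D->refl->B->L'->E->R'->H->plug->H
Char 3 ('A'): step: R->5, L=7; A->plug->A->R->H->L->A->refl->G->L'->G->R'->B->plug->B
Char 4 ('A'): step: R->6, L=7; A->plug->A->R->F->L->F->refl->E->L'->B->R'->B->plug->B
Char 5 ('E'): step: R->7, L=7; E->plug->E->R->B->L->E->refl->F->L'->F->R'->G->plug->G
Char 6 ('H'): step: R->0, L->0 (L advanced); H->plug->H->R->H->L->B->refl->D->L'->A->R'->D->plug->D
Char 7 ('F'): step: R->1, L=0; F->plug->F->R->C->L->G->refl->A->L'->D->R'->E->plug->E
Char 8 ('G'): step: R->2, L=0; G->plug->G->R->D->L->A->refl->G->L'->C->R'->D->plug->D
Char 9 ('H'): step: R->3, L=0; H->plug->H->R->D->L->A->refl->G->L'->C->R'->F->plug->F
Char 10 ('C'): step: R->4, L=0; C->plug->C->R->H->L->B->refl->D->L'->A->R'->B->plug->B
Char 11 ('E'): step: R->5, L=0; E->plug->E->R->F->L->F->refl->E->L'->E->R'->H->plug->H
Char 12 ('H'): step: R->6, L=0; H->plug->H->R->G->L->H->refl->C->L'->B->R'->B->plug->B
Final: ciphertext=BHBBGDEDFBHB, RIGHT=6, LEFT=0

Answer: BHBBGDEDFBHB 6 0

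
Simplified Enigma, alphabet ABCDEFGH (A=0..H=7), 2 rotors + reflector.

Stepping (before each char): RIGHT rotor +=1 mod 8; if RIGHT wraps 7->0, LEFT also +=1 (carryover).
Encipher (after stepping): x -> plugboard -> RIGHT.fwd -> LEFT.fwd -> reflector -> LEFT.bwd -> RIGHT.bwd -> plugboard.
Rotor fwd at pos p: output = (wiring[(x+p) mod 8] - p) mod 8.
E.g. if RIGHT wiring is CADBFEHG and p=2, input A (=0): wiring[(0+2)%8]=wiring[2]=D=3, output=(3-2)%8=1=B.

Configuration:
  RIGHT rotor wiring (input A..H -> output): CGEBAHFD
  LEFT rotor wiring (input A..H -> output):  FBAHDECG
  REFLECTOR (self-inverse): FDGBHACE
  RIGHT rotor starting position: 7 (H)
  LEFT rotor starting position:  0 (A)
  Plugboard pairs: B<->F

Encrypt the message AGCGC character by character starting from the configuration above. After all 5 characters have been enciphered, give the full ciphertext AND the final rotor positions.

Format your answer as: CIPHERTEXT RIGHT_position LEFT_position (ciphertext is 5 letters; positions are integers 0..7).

Char 1 ('A'): step: R->0, L->1 (L advanced); A->plug->A->R->C->L->G->refl->C->L'->D->R'->H->plug->H
Char 2 ('G'): step: R->1, L=1; G->plug->G->R->C->L->G->refl->C->L'->D->R'->B->plug->F
Char 3 ('C'): step: R->2, L=1; C->plug->C->R->G->L->F->refl->A->L'->A->R'->G->plug->G
Char 4 ('G'): step: R->3, L=1; G->plug->G->R->D->L->C->refl->G->L'->C->R'->D->plug->D
Char 5 ('C'): step: R->4, L=1; C->plug->C->R->B->L->H->refl->E->L'->H->R'->D->plug->D
Final: ciphertext=HFGDD, RIGHT=4, LEFT=1

Answer: HFGDD 4 1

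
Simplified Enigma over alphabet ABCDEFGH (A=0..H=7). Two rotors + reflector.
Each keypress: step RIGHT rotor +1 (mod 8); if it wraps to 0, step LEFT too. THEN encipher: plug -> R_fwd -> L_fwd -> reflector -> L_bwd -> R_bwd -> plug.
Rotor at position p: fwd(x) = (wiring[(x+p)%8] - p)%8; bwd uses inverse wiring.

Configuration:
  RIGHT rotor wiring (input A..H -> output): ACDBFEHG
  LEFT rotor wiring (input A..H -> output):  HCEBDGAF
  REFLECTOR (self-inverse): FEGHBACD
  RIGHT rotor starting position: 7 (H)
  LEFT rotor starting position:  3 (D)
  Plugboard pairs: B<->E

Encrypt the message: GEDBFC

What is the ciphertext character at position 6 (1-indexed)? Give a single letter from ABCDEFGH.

Char 1 ('G'): step: R->0, L->4 (L advanced); G->plug->G->R->H->L->F->refl->A->L'->G->R'->H->plug->H
Char 2 ('E'): step: R->1, L=4; E->plug->B->R->C->L->E->refl->B->L'->D->R'->E->plug->B
Char 3 ('D'): step: R->2, L=4; D->plug->D->R->C->L->E->refl->B->L'->D->R'->C->plug->C
Char 4 ('B'): step: R->3, L=4; B->plug->E->R->D->L->B->refl->E->L'->C->R'->B->plug->E
Char 5 ('F'): step: R->4, L=4; F->plug->F->R->G->L->A->refl->F->L'->H->R'->G->plug->G
Char 6 ('C'): step: R->5, L=4; C->plug->C->R->B->L->C->refl->G->L'->F->R'->E->plug->B

B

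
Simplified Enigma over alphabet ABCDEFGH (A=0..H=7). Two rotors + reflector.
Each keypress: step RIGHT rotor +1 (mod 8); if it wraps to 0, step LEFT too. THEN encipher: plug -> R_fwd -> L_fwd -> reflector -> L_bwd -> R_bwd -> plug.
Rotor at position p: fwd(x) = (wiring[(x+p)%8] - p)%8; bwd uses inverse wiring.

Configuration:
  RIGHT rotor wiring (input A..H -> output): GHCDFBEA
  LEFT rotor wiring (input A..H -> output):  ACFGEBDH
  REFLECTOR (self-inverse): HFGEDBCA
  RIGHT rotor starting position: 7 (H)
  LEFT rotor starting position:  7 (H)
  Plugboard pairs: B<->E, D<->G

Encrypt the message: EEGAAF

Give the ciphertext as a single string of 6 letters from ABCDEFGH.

Answer: HFAHFB

Derivation:
Char 1 ('E'): step: R->0, L->0 (L advanced); E->plug->B->R->H->L->H->refl->A->L'->A->R'->H->plug->H
Char 2 ('E'): step: R->1, L=0; E->plug->B->R->B->L->C->refl->G->L'->D->R'->F->plug->F
Char 3 ('G'): step: R->2, L=0; G->plug->D->R->H->L->H->refl->A->L'->A->R'->A->plug->A
Char 4 ('A'): step: R->3, L=0; A->plug->A->R->A->L->A->refl->H->L'->H->R'->H->plug->H
Char 5 ('A'): step: R->4, L=0; A->plug->A->R->B->L->C->refl->G->L'->D->R'->F->plug->F
Char 6 ('F'): step: R->5, L=0; F->plug->F->R->F->L->B->refl->F->L'->C->R'->E->plug->B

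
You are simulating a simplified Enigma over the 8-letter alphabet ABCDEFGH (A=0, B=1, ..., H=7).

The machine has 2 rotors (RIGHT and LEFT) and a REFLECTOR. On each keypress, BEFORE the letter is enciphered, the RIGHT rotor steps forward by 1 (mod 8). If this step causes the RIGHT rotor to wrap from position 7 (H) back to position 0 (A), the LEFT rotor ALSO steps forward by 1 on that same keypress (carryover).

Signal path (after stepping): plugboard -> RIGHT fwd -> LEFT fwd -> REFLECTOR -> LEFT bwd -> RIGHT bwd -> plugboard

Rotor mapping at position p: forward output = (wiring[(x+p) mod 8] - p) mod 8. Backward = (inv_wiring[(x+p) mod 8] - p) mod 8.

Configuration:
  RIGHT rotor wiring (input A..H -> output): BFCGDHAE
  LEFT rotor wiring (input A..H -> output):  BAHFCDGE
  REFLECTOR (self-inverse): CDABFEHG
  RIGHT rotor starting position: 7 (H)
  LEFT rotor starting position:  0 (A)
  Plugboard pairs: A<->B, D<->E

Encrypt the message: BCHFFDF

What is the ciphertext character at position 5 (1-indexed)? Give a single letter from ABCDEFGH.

Char 1 ('B'): step: R->0, L->1 (L advanced); B->plug->A->R->B->L->G->refl->H->L'->A->R'->G->plug->G
Char 2 ('C'): step: R->1, L=1; C->plug->C->R->F->L->F->refl->E->L'->C->R'->D->plug->E
Char 3 ('H'): step: R->2, L=1; H->plug->H->R->D->L->B->refl->D->L'->G->R'->E->plug->D
Char 4 ('F'): step: R->3, L=1; F->plug->F->R->G->L->D->refl->B->L'->D->R'->A->plug->B
Char 5 ('F'): step: R->4, L=1; F->plug->F->R->B->L->G->refl->H->L'->A->R'->D->plug->E

E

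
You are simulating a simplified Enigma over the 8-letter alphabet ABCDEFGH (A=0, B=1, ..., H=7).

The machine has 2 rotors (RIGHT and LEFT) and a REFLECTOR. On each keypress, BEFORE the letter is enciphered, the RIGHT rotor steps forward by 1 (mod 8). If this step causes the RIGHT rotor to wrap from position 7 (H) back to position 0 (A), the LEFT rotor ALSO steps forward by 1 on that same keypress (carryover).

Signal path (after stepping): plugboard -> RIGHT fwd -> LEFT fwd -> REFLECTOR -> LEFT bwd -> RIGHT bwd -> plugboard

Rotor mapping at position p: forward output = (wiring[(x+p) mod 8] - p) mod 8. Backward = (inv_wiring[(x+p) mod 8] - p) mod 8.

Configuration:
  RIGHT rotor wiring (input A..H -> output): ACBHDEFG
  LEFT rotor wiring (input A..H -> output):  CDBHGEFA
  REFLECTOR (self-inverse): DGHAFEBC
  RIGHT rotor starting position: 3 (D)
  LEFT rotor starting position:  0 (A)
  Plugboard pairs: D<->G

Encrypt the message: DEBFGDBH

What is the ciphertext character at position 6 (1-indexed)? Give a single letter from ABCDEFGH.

Char 1 ('D'): step: R->4, L=0; D->plug->G->R->F->L->E->refl->F->L'->G->R'->F->plug->F
Char 2 ('E'): step: R->5, L=0; E->plug->E->R->F->L->E->refl->F->L'->G->R'->H->plug->H
Char 3 ('B'): step: R->6, L=0; B->plug->B->R->A->L->C->refl->H->L'->D->R'->E->plug->E
Char 4 ('F'): step: R->7, L=0; F->plug->F->R->E->L->G->refl->B->L'->C->R'->D->plug->G
Char 5 ('G'): step: R->0, L->1 (L advanced); G->plug->D->R->H->L->B->refl->G->L'->C->R'->B->plug->B
Char 6 ('D'): step: R->1, L=1; D->plug->G->R->F->L->E->refl->F->L'->D->R'->E->plug->E

E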